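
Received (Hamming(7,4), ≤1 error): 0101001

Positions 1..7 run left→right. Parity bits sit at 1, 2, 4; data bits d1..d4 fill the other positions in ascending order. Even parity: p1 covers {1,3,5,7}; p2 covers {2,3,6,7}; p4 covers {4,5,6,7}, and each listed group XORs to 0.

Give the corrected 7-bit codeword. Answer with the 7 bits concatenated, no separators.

1101001

s1 (pos 1,3,5,7): 0⊕0⊕0⊕1 = 1
s2 (pos 2,3,6,7): 1⊕0⊕0⊕1 = 0
s4 (pos 4,5,6,7): 1⊕0⊕0⊕1 = 0
Syndrome s4…s1 = 001 → error at position 1.
Flip position 1: 0101001 → 1101001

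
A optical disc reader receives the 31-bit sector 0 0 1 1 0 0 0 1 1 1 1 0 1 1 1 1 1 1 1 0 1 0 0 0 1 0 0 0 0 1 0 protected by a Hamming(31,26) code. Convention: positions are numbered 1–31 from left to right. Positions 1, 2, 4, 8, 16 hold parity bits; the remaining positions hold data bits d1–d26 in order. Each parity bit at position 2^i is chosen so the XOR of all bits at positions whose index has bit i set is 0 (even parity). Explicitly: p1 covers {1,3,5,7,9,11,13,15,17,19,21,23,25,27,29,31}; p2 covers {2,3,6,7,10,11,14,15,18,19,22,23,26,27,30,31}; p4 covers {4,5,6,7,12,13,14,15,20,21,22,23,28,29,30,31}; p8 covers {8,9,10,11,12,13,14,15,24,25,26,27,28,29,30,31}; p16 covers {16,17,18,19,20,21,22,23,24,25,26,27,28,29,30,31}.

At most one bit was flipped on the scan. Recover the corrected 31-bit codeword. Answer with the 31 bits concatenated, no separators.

s1 (pos 1,3,5,7,9,11,13,15,17,19,21,23,25,27,29,31): 0⊕1⊕0⊕0⊕1⊕1⊕1⊕1⊕1⊕1⊕1⊕0⊕1⊕0⊕0⊕0 = 1
s2 (pos 2,3,6,7,10,11,14,15,18,19,22,23,26,27,30,31): 0⊕1⊕0⊕0⊕1⊕1⊕1⊕1⊕1⊕1⊕0⊕0⊕0⊕0⊕1⊕0 = 0
s4 (pos 4,5,6,7,12,13,14,15,20,21,22,23,28,29,30,31): 1⊕0⊕0⊕0⊕0⊕1⊕1⊕1⊕0⊕1⊕0⊕0⊕0⊕0⊕1⊕0 = 0
s8 (pos 8,9,10,11,12,13,14,15,24,25,26,27,28,29,30,31): 1⊕1⊕1⊕1⊕0⊕1⊕1⊕1⊕0⊕1⊕0⊕0⊕0⊕0⊕1⊕0 = 1
s16 (pos 16,17,18,19,20,21,22,23,24,25,26,27,28,29,30,31): 1⊕1⊕1⊕1⊕0⊕1⊕0⊕0⊕0⊕1⊕0⊕0⊕0⊕0⊕1⊕0 = 1
Syndrome s16…s1 = 11001 → error at position 25.
Flip position 25: 0011000111101111111010001000010 → 0011000111101111111010000000010

0011000111101111111010000000010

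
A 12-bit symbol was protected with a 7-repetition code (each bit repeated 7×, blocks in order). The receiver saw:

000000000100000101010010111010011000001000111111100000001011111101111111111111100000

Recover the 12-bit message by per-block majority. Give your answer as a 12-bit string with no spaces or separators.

000100101110

Block 1 (0000000): 0 ones → 0
Block 2 (0010000): 1 one → 0
Block 3 (0101010): 3 ones → 0
Block 4 (0101110): 4 ones → 1
Block 5 (1001100): 3 ones → 0
Block 6 (0001000): 1 one → 0
Block 7 (1111111): 7 ones → 1
Block 8 (0000000): 0 ones → 0
Block 9 (1011111): 6 ones → 1
Block 10 (1011111): 6 ones → 1
Block 11 (1111111): 7 ones → 1
Block 12 (1100000): 2 ones → 0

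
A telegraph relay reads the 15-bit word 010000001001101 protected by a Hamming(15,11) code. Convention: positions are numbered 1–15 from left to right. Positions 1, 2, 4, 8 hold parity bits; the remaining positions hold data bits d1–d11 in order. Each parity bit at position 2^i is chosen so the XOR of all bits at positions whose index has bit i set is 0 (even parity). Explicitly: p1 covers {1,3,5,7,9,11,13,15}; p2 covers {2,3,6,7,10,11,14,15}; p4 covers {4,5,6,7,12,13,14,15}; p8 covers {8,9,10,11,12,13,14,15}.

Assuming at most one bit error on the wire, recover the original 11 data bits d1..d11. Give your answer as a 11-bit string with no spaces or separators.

01001001101

s1 (pos 1,3,5,7,9,11,13,15): 0⊕0⊕0⊕0⊕1⊕0⊕1⊕1 = 1
s2 (pos 2,3,6,7,10,11,14,15): 1⊕0⊕0⊕0⊕0⊕0⊕0⊕1 = 0
s4 (pos 4,5,6,7,12,13,14,15): 0⊕0⊕0⊕0⊕1⊕1⊕0⊕1 = 1
s8 (pos 8,9,10,11,12,13,14,15): 0⊕1⊕0⊕0⊕1⊕1⊕0⊕1 = 0
Syndrome s8…s1 = 0101 → error at position 5.
Flip position 5: 010000001001101 → 010010001001101
Read data bits from positions 3,5,6,7,9,10,11,12,13,14,15: 01001001101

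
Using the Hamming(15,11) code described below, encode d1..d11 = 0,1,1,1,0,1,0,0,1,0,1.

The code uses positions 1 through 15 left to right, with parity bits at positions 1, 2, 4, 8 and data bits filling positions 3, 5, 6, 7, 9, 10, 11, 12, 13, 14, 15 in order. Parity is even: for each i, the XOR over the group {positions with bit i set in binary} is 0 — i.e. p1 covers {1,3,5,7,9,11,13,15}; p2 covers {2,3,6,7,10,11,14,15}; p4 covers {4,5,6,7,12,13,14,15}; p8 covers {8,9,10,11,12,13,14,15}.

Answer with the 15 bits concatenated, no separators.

000111110100101

Place data at non-parity positions: p1 p2 0 p4 1 1 1 p8 0 1 0 0 1 0 1
p1 (pos 1,3,5,7,9,11,13,15): XOR of data positions = 0⊕1⊕1⊕0⊕0⊕1⊕1 = 0
p2 (pos 2,3,6,7,10,11,14,15): XOR of data positions = 0⊕1⊕1⊕1⊕0⊕0⊕1 = 0
p4 (pos 4,5,6,7,12,13,14,15): XOR of data positions = 1⊕1⊕1⊕0⊕1⊕0⊕1 = 1
p8 (pos 8,9,10,11,12,13,14,15): XOR of data positions = 0⊕1⊕0⊕0⊕1⊕0⊕1 = 1
Codeword: 000111110100101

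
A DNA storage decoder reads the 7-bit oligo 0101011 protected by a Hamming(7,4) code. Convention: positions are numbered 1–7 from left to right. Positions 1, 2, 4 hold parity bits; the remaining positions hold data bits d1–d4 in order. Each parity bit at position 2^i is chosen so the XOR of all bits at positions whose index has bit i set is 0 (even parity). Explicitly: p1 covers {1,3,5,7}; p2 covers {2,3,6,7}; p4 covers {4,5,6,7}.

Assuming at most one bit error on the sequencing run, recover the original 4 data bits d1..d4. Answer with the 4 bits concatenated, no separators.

0010

s1 (pos 1,3,5,7): 0⊕0⊕0⊕1 = 1
s2 (pos 2,3,6,7): 1⊕0⊕1⊕1 = 1
s4 (pos 4,5,6,7): 1⊕0⊕1⊕1 = 1
Syndrome s4…s1 = 111 → error at position 7.
Flip position 7: 0101011 → 0101010
Read data bits from positions 3,5,6,7: 0010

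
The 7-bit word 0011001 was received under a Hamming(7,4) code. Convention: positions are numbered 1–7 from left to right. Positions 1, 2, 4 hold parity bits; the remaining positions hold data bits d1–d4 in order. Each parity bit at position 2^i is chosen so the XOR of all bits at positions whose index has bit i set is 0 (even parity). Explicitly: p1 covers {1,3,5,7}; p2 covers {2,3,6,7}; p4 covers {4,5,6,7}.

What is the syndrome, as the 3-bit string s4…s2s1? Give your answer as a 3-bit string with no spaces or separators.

s1 (pos 1,3,5,7): 0⊕1⊕0⊕1 = 0
s2 (pos 2,3,6,7): 0⊕1⊕0⊕1 = 0
s4 (pos 4,5,6,7): 1⊕0⊕0⊕1 = 0
Syndrome s4…s1 = 000 → no error.

000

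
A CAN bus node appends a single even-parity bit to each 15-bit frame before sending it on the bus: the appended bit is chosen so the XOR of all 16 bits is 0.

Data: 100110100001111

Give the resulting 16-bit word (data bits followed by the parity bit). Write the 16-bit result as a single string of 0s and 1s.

1001101000011110

XOR of the 15 data bits: 1⊕0⊕0⊕1⊕1⊕0⊕1⊕0⊕0⊕0⊕0⊕1⊕1⊕1⊕1 = 0
Parity bit = 0 (so all 16 bits XOR to 0).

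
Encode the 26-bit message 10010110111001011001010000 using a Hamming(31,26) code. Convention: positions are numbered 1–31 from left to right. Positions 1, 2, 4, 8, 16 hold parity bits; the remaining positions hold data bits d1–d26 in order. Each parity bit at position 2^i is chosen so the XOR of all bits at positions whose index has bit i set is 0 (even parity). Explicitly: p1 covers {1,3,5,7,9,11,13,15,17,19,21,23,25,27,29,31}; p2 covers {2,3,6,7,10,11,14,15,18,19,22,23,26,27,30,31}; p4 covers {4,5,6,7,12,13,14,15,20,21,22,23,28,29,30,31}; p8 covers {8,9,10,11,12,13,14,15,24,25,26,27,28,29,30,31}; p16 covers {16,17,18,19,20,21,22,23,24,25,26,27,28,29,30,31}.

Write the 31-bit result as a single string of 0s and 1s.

1110001101101111001011001010000

Place data at non-parity positions: p1 p2 1 p4 0 0 1 p8 0 1 1 0 1 1 1 p16 0 0 1 0 1 1 0 0 1 0 1 0 0 0 0
p1 (pos 1,3,5,7,9,11,13,15,17,19,21,23,25,27,29,31): XOR of data positions = 1⊕0⊕1⊕0⊕1⊕1⊕1⊕0⊕1⊕1⊕0⊕1⊕1⊕0⊕0 = 1
p2 (pos 2,3,6,7,10,11,14,15,18,19,22,23,26,27,30,31): XOR of data positions = 1⊕0⊕1⊕1⊕1⊕1⊕1⊕0⊕1⊕1⊕0⊕0⊕1⊕0⊕0 = 1
p4 (pos 4,5,6,7,12,13,14,15,20,21,22,23,28,29,30,31): XOR of data positions = 0⊕0⊕1⊕0⊕1⊕1⊕1⊕0⊕1⊕1⊕0⊕0⊕0⊕0⊕0 = 0
p8 (pos 8,9,10,11,12,13,14,15,24,25,26,27,28,29,30,31): XOR of data positions = 0⊕1⊕1⊕0⊕1⊕1⊕1⊕0⊕1⊕0⊕1⊕0⊕0⊕0⊕0 = 1
p16 (pos 16,17,18,19,20,21,22,23,24,25,26,27,28,29,30,31): XOR of data positions = 0⊕0⊕1⊕0⊕1⊕1⊕0⊕0⊕1⊕0⊕1⊕0⊕0⊕0⊕0 = 1
Codeword: 1110001101101111001011001010000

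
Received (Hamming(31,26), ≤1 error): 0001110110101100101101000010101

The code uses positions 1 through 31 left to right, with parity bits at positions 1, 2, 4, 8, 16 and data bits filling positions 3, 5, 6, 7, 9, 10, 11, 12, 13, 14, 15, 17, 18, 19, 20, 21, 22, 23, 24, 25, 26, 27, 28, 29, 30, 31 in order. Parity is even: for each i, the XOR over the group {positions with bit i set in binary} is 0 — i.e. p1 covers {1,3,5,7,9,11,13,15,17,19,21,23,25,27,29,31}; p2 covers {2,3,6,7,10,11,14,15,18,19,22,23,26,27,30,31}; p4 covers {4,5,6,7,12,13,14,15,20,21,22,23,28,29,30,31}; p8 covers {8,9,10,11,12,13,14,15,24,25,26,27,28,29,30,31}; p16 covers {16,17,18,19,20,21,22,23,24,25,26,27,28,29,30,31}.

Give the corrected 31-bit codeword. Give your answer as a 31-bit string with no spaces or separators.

s1 (pos 1,3,5,7,9,11,13,15,17,19,21,23,25,27,29,31): 0⊕0⊕1⊕0⊕1⊕1⊕1⊕0⊕1⊕1⊕0⊕0⊕0⊕1⊕1⊕1 = 1
s2 (pos 2,3,6,7,10,11,14,15,18,19,22,23,26,27,30,31): 0⊕0⊕1⊕0⊕0⊕1⊕1⊕0⊕0⊕1⊕1⊕0⊕0⊕1⊕0⊕1 = 1
s4 (pos 4,5,6,7,12,13,14,15,20,21,22,23,28,29,30,31): 1⊕1⊕1⊕0⊕0⊕1⊕1⊕0⊕1⊕0⊕1⊕0⊕0⊕1⊕0⊕1 = 1
s8 (pos 8,9,10,11,12,13,14,15,24,25,26,27,28,29,30,31): 1⊕1⊕0⊕1⊕0⊕1⊕1⊕0⊕0⊕0⊕0⊕1⊕0⊕1⊕0⊕1 = 0
s16 (pos 16,17,18,19,20,21,22,23,24,25,26,27,28,29,30,31): 0⊕1⊕0⊕1⊕1⊕0⊕1⊕0⊕0⊕0⊕0⊕1⊕0⊕1⊕0⊕1 = 1
Syndrome s16…s1 = 10111 → error at position 23.
Flip position 23: 0001110110101100101101000010101 → 0001110110101100101101100010101

0001110110101100101101100010101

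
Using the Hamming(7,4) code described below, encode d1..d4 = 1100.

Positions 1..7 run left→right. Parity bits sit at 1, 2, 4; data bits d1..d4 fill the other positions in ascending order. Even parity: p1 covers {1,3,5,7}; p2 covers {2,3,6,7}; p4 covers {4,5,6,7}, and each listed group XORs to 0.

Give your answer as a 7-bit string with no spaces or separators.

Place data at non-parity positions: p1 p2 1 p4 1 0 0
p1 (pos 1,3,5,7): XOR of data positions = 1⊕1⊕0 = 0
p2 (pos 2,3,6,7): XOR of data positions = 1⊕0⊕0 = 1
p4 (pos 4,5,6,7): XOR of data positions = 1⊕0⊕0 = 1
Codeword: 0111100

0111100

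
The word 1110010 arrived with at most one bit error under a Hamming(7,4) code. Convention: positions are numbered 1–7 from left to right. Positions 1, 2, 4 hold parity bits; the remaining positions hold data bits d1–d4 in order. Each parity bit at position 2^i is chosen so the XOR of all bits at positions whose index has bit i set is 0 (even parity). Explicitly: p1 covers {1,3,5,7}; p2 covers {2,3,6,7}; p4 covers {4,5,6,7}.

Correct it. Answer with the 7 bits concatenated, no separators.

s1 (pos 1,3,5,7): 1⊕1⊕0⊕0 = 0
s2 (pos 2,3,6,7): 1⊕1⊕1⊕0 = 1
s4 (pos 4,5,6,7): 0⊕0⊕1⊕0 = 1
Syndrome s4…s1 = 110 → error at position 6.
Flip position 6: 1110010 → 1110000

1110000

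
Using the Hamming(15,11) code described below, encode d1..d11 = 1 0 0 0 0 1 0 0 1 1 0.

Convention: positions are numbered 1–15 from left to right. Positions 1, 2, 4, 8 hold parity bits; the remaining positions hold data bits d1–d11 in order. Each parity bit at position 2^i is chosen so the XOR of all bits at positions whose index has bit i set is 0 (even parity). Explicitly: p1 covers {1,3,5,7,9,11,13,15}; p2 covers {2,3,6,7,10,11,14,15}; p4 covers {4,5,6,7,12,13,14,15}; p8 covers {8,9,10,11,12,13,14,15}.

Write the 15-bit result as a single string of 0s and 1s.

Place data at non-parity positions: p1 p2 1 p4 0 0 0 p8 0 1 0 0 1 1 0
p1 (pos 1,3,5,7,9,11,13,15): XOR of data positions = 1⊕0⊕0⊕0⊕0⊕1⊕0 = 0
p2 (pos 2,3,6,7,10,11,14,15): XOR of data positions = 1⊕0⊕0⊕1⊕0⊕1⊕0 = 1
p4 (pos 4,5,6,7,12,13,14,15): XOR of data positions = 0⊕0⊕0⊕0⊕1⊕1⊕0 = 0
p8 (pos 8,9,10,11,12,13,14,15): XOR of data positions = 0⊕1⊕0⊕0⊕1⊕1⊕0 = 1
Codeword: 011000010100110

011000010100110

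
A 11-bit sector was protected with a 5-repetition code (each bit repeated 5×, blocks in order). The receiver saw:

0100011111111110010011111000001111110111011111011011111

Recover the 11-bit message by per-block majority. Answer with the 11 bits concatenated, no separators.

Block 1 (01000): 1 one → 0
Block 2 (11111): 5 ones → 1
Block 3 (11111): 5 ones → 1
Block 4 (00100): 1 one → 0
Block 5 (11111): 5 ones → 1
Block 6 (00000): 0 ones → 0
Block 7 (11111): 5 ones → 1
Block 8 (10111): 4 ones → 1
Block 9 (01111): 4 ones → 1
Block 10 (10110): 3 ones → 1
Block 11 (11111): 5 ones → 1

01101011111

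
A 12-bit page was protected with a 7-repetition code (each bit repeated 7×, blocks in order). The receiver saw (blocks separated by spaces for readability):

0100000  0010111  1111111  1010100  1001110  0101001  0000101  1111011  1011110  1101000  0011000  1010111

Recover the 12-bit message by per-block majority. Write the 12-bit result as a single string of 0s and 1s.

Block 1 (0100000): 1 one → 0
Block 2 (0010111): 4 ones → 1
Block 3 (1111111): 7 ones → 1
Block 4 (1010100): 3 ones → 0
Block 5 (1001110): 4 ones → 1
Block 6 (0101001): 3 ones → 0
Block 7 (0000101): 2 ones → 0
Block 8 (1111011): 6 ones → 1
Block 9 (1011110): 5 ones → 1
Block 10 (1101000): 3 ones → 0
Block 11 (0011000): 2 ones → 0
Block 12 (1010111): 5 ones → 1

011010011001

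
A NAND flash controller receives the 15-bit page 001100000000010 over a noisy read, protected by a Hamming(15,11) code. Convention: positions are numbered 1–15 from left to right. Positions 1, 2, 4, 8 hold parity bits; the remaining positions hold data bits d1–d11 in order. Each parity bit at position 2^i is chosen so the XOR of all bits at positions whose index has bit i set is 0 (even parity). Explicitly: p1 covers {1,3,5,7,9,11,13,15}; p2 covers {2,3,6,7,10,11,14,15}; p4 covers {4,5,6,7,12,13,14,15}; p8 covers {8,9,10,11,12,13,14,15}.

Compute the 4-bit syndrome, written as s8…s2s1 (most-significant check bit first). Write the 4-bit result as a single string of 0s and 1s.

s1 (pos 1,3,5,7,9,11,13,15): 0⊕1⊕0⊕0⊕0⊕0⊕0⊕0 = 1
s2 (pos 2,3,6,7,10,11,14,15): 0⊕1⊕0⊕0⊕0⊕0⊕1⊕0 = 0
s4 (pos 4,5,6,7,12,13,14,15): 1⊕0⊕0⊕0⊕0⊕0⊕1⊕0 = 0
s8 (pos 8,9,10,11,12,13,14,15): 0⊕0⊕0⊕0⊕0⊕0⊕1⊕0 = 1
Syndrome s8…s1 = 1001 → error at position 9.

1001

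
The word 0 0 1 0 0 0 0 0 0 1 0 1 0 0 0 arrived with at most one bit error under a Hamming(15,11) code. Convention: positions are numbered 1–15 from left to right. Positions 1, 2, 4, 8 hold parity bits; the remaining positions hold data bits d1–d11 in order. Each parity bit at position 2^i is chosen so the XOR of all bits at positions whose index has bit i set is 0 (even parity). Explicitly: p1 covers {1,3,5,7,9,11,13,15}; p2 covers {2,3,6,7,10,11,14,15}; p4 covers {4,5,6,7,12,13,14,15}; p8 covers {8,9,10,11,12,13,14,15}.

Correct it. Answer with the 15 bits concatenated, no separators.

001010000101000

s1 (pos 1,3,5,7,9,11,13,15): 0⊕1⊕0⊕0⊕0⊕0⊕0⊕0 = 1
s2 (pos 2,3,6,7,10,11,14,15): 0⊕1⊕0⊕0⊕1⊕0⊕0⊕0 = 0
s4 (pos 4,5,6,7,12,13,14,15): 0⊕0⊕0⊕0⊕1⊕0⊕0⊕0 = 1
s8 (pos 8,9,10,11,12,13,14,15): 0⊕0⊕1⊕0⊕1⊕0⊕0⊕0 = 0
Syndrome s8…s1 = 0101 → error at position 5.
Flip position 5: 001000000101000 → 001010000101000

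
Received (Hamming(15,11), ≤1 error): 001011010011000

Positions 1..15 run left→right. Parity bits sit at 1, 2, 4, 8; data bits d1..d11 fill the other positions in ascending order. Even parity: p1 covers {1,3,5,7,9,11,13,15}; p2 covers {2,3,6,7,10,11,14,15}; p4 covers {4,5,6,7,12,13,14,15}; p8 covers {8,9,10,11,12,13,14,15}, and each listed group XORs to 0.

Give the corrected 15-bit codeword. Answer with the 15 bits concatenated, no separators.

s1 (pos 1,3,5,7,9,11,13,15): 0⊕1⊕1⊕0⊕0⊕1⊕0⊕0 = 1
s2 (pos 2,3,6,7,10,11,14,15): 0⊕1⊕1⊕0⊕0⊕1⊕0⊕0 = 1
s4 (pos 4,5,6,7,12,13,14,15): 0⊕1⊕1⊕0⊕1⊕0⊕0⊕0 = 1
s8 (pos 8,9,10,11,12,13,14,15): 1⊕0⊕0⊕1⊕1⊕0⊕0⊕0 = 1
Syndrome s8…s1 = 1111 → error at position 15.
Flip position 15: 001011010011000 → 001011010011001

001011010011001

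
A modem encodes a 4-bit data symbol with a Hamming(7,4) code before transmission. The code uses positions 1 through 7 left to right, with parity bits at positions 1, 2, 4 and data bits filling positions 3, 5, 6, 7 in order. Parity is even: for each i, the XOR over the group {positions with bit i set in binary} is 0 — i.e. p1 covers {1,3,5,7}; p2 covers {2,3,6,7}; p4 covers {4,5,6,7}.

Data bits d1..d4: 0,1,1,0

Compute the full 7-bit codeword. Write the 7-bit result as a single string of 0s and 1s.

1100110

Place data at non-parity positions: p1 p2 0 p4 1 1 0
p1 (pos 1,3,5,7): XOR of data positions = 0⊕1⊕0 = 1
p2 (pos 2,3,6,7): XOR of data positions = 0⊕1⊕0 = 1
p4 (pos 4,5,6,7): XOR of data positions = 1⊕1⊕0 = 0
Codeword: 1100110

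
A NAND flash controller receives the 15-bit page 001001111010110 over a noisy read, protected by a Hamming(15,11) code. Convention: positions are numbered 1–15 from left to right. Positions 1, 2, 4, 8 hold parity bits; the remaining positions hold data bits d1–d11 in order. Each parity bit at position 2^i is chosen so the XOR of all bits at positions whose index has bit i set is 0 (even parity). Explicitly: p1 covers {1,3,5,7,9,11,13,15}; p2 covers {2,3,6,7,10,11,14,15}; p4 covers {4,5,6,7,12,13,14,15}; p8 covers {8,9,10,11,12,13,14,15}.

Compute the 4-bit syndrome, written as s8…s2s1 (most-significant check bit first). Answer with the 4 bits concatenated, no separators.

s1 (pos 1,3,5,7,9,11,13,15): 0⊕1⊕0⊕1⊕1⊕1⊕1⊕0 = 1
s2 (pos 2,3,6,7,10,11,14,15): 0⊕1⊕1⊕1⊕0⊕1⊕1⊕0 = 1
s4 (pos 4,5,6,7,12,13,14,15): 0⊕0⊕1⊕1⊕0⊕1⊕1⊕0 = 0
s8 (pos 8,9,10,11,12,13,14,15): 1⊕1⊕0⊕1⊕0⊕1⊕1⊕0 = 1
Syndrome s8…s1 = 1011 → error at position 11.

1011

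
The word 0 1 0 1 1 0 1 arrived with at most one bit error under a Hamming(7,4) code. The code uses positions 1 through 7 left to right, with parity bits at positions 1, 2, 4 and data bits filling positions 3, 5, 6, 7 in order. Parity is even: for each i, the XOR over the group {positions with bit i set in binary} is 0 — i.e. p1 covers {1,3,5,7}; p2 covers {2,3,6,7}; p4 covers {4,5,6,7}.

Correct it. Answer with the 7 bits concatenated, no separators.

s1 (pos 1,3,5,7): 0⊕0⊕1⊕1 = 0
s2 (pos 2,3,6,7): 1⊕0⊕0⊕1 = 0
s4 (pos 4,5,6,7): 1⊕1⊕0⊕1 = 1
Syndrome s4…s1 = 100 → error at position 4.
Flip position 4: 0101101 → 0100101

0100101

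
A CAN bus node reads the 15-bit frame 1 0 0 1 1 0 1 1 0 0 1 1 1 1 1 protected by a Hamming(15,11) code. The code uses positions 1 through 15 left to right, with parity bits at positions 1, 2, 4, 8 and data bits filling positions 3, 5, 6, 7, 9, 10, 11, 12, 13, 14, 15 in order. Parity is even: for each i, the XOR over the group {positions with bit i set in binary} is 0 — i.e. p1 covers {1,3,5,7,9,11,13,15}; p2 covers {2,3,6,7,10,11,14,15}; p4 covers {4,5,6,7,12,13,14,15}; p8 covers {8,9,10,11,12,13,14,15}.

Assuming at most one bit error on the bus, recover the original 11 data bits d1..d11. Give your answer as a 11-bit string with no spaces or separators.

s1 (pos 1,3,5,7,9,11,13,15): 1⊕0⊕1⊕1⊕0⊕1⊕1⊕1 = 0
s2 (pos 2,3,6,7,10,11,14,15): 0⊕0⊕0⊕1⊕0⊕1⊕1⊕1 = 0
s4 (pos 4,5,6,7,12,13,14,15): 1⊕1⊕0⊕1⊕1⊕1⊕1⊕1 = 1
s8 (pos 8,9,10,11,12,13,14,15): 1⊕0⊕0⊕1⊕1⊕1⊕1⊕1 = 0
Syndrome s8…s1 = 0100 → error at position 4.
Flip position 4: 100110110011111 → 100010110011111
Read data bits from positions 3,5,6,7,9,10,11,12,13,14,15: 01010011111

01010011111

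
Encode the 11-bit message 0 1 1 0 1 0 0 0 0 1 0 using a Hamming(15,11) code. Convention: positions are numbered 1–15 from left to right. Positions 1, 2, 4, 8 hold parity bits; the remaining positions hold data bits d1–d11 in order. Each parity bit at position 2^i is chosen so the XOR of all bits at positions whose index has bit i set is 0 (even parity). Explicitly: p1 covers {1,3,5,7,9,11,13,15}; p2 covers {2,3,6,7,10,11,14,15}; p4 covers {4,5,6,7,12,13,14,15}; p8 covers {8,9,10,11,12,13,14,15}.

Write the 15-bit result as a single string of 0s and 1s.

000111001000010

Place data at non-parity positions: p1 p2 0 p4 1 1 0 p8 1 0 0 0 0 1 0
p1 (pos 1,3,5,7,9,11,13,15): XOR of data positions = 0⊕1⊕0⊕1⊕0⊕0⊕0 = 0
p2 (pos 2,3,6,7,10,11,14,15): XOR of data positions = 0⊕1⊕0⊕0⊕0⊕1⊕0 = 0
p4 (pos 4,5,6,7,12,13,14,15): XOR of data positions = 1⊕1⊕0⊕0⊕0⊕1⊕0 = 1
p8 (pos 8,9,10,11,12,13,14,15): XOR of data positions = 1⊕0⊕0⊕0⊕0⊕1⊕0 = 0
Codeword: 000111001000010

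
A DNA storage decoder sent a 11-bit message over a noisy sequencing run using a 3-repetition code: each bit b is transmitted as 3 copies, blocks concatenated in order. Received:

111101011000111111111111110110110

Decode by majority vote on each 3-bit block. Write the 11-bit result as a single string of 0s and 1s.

Block 1 (111): 3 ones → 1
Block 2 (101): 2 ones → 1
Block 3 (011): 2 ones → 1
Block 4 (000): 0 ones → 0
Block 5 (111): 3 ones → 1
Block 6 (111): 3 ones → 1
Block 7 (111): 3 ones → 1
Block 8 (111): 3 ones → 1
Block 9 (110): 2 ones → 1
Block 10 (110): 2 ones → 1
Block 11 (110): 2 ones → 1

11101111111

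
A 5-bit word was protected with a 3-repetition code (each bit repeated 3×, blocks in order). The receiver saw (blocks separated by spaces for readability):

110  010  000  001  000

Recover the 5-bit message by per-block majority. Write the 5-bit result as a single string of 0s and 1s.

10000

Block 1 (110): 2 ones → 1
Block 2 (010): 1 one → 0
Block 3 (000): 0 ones → 0
Block 4 (001): 1 one → 0
Block 5 (000): 0 ones → 0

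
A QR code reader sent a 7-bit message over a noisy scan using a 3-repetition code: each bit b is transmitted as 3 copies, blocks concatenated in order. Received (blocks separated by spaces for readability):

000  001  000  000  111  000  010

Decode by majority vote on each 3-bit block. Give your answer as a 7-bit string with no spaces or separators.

Block 1 (000): 0 ones → 0
Block 2 (001): 1 one → 0
Block 3 (000): 0 ones → 0
Block 4 (000): 0 ones → 0
Block 5 (111): 3 ones → 1
Block 6 (000): 0 ones → 0
Block 7 (010): 1 one → 0

0000100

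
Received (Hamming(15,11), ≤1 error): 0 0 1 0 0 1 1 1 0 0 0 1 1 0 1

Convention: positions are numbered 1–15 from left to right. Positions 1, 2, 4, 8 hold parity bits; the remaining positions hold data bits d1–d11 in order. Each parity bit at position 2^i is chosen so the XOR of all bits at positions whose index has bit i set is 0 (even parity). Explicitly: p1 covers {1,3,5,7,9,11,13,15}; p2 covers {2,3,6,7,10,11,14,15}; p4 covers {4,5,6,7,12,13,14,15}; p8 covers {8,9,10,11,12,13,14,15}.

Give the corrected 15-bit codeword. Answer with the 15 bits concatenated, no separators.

s1 (pos 1,3,5,7,9,11,13,15): 0⊕1⊕0⊕1⊕0⊕0⊕1⊕1 = 0
s2 (pos 2,3,6,7,10,11,14,15): 0⊕1⊕1⊕1⊕0⊕0⊕0⊕1 = 0
s4 (pos 4,5,6,7,12,13,14,15): 0⊕0⊕1⊕1⊕1⊕1⊕0⊕1 = 1
s8 (pos 8,9,10,11,12,13,14,15): 1⊕0⊕0⊕0⊕1⊕1⊕0⊕1 = 0
Syndrome s8…s1 = 0100 → error at position 4.
Flip position 4: 001001110001101 → 001101110001101

001101110001101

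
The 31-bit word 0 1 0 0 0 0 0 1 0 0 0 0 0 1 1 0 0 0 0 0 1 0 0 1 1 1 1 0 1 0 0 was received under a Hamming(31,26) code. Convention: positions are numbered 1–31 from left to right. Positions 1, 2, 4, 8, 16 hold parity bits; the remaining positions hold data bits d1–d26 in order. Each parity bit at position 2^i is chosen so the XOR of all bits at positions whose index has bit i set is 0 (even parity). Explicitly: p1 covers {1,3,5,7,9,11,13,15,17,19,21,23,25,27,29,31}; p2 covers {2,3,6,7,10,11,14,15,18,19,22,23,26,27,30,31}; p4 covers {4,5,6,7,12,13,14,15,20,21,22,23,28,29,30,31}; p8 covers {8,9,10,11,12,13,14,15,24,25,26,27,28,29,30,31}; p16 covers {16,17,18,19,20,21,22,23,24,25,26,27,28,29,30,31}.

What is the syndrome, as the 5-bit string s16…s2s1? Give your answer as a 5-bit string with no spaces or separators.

00011

s1 (pos 1,3,5,7,9,11,13,15,17,19,21,23,25,27,29,31): 0⊕0⊕0⊕0⊕0⊕0⊕0⊕1⊕0⊕0⊕1⊕0⊕1⊕1⊕1⊕0 = 1
s2 (pos 2,3,6,7,10,11,14,15,18,19,22,23,26,27,30,31): 1⊕0⊕0⊕0⊕0⊕0⊕1⊕1⊕0⊕0⊕0⊕0⊕1⊕1⊕0⊕0 = 1
s4 (pos 4,5,6,7,12,13,14,15,20,21,22,23,28,29,30,31): 0⊕0⊕0⊕0⊕0⊕0⊕1⊕1⊕0⊕1⊕0⊕0⊕0⊕1⊕0⊕0 = 0
s8 (pos 8,9,10,11,12,13,14,15,24,25,26,27,28,29,30,31): 1⊕0⊕0⊕0⊕0⊕0⊕1⊕1⊕1⊕1⊕1⊕1⊕0⊕1⊕0⊕0 = 0
s16 (pos 16,17,18,19,20,21,22,23,24,25,26,27,28,29,30,31): 0⊕0⊕0⊕0⊕0⊕1⊕0⊕0⊕1⊕1⊕1⊕1⊕0⊕1⊕0⊕0 = 0
Syndrome s16…s1 = 00011 → error at position 3.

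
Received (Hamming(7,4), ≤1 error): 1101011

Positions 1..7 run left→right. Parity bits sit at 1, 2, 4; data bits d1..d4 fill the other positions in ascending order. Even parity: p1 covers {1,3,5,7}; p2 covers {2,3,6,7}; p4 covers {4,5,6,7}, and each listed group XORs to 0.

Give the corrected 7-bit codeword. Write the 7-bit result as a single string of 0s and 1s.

s1 (pos 1,3,5,7): 1⊕0⊕0⊕1 = 0
s2 (pos 2,3,6,7): 1⊕0⊕1⊕1 = 1
s4 (pos 4,5,6,7): 1⊕0⊕1⊕1 = 1
Syndrome s4…s1 = 110 → error at position 6.
Flip position 6: 1101011 → 1101001

1101001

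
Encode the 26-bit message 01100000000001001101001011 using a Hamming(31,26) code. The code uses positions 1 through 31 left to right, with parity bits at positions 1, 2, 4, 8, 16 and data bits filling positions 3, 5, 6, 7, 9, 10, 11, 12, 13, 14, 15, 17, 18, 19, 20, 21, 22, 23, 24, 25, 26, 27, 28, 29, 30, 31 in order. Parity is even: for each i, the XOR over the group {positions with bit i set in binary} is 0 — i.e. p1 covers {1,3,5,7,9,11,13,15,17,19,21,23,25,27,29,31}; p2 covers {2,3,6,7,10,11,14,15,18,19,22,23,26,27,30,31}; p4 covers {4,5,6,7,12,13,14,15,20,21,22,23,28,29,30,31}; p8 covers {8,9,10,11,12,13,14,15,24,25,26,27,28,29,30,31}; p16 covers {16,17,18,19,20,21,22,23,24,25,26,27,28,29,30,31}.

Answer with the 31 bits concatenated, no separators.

1001110000000001001001101001011

Place data at non-parity positions: p1 p2 0 p4 1 1 0 p8 0 0 0 0 0 0 0 p16 0 0 1 0 0 1 1 0 1 0 0 1 0 1 1
p1 (pos 1,3,5,7,9,11,13,15,17,19,21,23,25,27,29,31): XOR of data positions = 0⊕1⊕0⊕0⊕0⊕0⊕0⊕0⊕1⊕0⊕1⊕1⊕0⊕0⊕1 = 1
p2 (pos 2,3,6,7,10,11,14,15,18,19,22,23,26,27,30,31): XOR of data positions = 0⊕1⊕0⊕0⊕0⊕0⊕0⊕0⊕1⊕1⊕1⊕0⊕0⊕1⊕1 = 0
p4 (pos 4,5,6,7,12,13,14,15,20,21,22,23,28,29,30,31): XOR of data positions = 1⊕1⊕0⊕0⊕0⊕0⊕0⊕0⊕0⊕1⊕1⊕1⊕0⊕1⊕1 = 1
p8 (pos 8,9,10,11,12,13,14,15,24,25,26,27,28,29,30,31): XOR of data positions = 0⊕0⊕0⊕0⊕0⊕0⊕0⊕0⊕1⊕0⊕0⊕1⊕0⊕1⊕1 = 0
p16 (pos 16,17,18,19,20,21,22,23,24,25,26,27,28,29,30,31): XOR of data positions = 0⊕0⊕1⊕0⊕0⊕1⊕1⊕0⊕1⊕0⊕0⊕1⊕0⊕1⊕1 = 1
Codeword: 1001110000000001001001101001011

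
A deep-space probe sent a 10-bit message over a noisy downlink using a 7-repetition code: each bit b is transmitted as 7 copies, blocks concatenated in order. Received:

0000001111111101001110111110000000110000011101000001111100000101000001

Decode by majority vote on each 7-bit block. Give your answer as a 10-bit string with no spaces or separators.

Block 1 (0000001): 1 one → 0
Block 2 (1111111): 7 ones → 1
Block 3 (0100111): 4 ones → 1
Block 4 (0111110): 5 ones → 1
Block 5 (0000001): 1 one → 0
Block 6 (1000001): 2 ones → 0
Block 7 (1101000): 3 ones → 0
Block 8 (0011111): 5 ones → 1
Block 9 (0000010): 1 one → 0
Block 10 (1000001): 2 ones → 0

0111000100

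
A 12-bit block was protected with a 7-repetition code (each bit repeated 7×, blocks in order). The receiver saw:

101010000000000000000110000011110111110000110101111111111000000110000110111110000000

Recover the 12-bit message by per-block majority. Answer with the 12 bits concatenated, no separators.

Block 1 (1010100): 3 ones → 0
Block 2 (0000000): 0 ones → 0
Block 3 (0000000): 0 ones → 0
Block 4 (1100000): 2 ones → 0
Block 5 (1111011): 6 ones → 1
Block 6 (1110000): 3 ones → 0
Block 7 (1101011): 5 ones → 1
Block 8 (1111111): 7 ones → 1
Block 9 (1000000): 1 one → 0
Block 10 (1100001): 3 ones → 0
Block 11 (1011111): 6 ones → 1
Block 12 (0000000): 0 ones → 0

000010110010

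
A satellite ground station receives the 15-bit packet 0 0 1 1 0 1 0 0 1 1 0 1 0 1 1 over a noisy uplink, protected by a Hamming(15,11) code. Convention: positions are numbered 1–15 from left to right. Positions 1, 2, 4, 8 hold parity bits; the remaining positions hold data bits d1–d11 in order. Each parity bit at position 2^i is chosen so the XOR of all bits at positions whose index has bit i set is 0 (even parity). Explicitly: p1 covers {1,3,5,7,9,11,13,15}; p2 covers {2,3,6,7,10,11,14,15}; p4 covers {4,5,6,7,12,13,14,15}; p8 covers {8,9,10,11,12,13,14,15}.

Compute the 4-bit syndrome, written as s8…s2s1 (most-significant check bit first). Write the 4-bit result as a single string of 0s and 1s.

s1 (pos 1,3,5,7,9,11,13,15): 0⊕1⊕0⊕0⊕1⊕0⊕0⊕1 = 1
s2 (pos 2,3,6,7,10,11,14,15): 0⊕1⊕1⊕0⊕1⊕0⊕1⊕1 = 1
s4 (pos 4,5,6,7,12,13,14,15): 1⊕0⊕1⊕0⊕1⊕0⊕1⊕1 = 1
s8 (pos 8,9,10,11,12,13,14,15): 0⊕1⊕1⊕0⊕1⊕0⊕1⊕1 = 1
Syndrome s8…s1 = 1111 → error at position 15.

1111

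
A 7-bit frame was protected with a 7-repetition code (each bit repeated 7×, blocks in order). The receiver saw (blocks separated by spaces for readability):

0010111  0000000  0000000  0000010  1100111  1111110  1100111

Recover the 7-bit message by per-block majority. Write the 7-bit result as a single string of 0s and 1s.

1000111

Block 1 (0010111): 4 ones → 1
Block 2 (0000000): 0 ones → 0
Block 3 (0000000): 0 ones → 0
Block 4 (0000010): 1 one → 0
Block 5 (1100111): 5 ones → 1
Block 6 (1111110): 6 ones → 1
Block 7 (1100111): 5 ones → 1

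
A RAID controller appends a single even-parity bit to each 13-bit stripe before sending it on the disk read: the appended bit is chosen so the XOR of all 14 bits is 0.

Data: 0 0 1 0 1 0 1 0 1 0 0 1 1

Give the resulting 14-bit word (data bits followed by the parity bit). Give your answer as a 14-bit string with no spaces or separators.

XOR of the 13 data bits: 0⊕0⊕1⊕0⊕1⊕0⊕1⊕0⊕1⊕0⊕0⊕1⊕1 = 0
Parity bit = 0 (so all 14 bits XOR to 0).

00101010100110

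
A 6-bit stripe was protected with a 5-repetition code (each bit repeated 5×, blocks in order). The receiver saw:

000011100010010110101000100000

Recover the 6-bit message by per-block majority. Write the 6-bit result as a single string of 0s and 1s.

000100

Block 1 (00001): 1 one → 0
Block 2 (11000): 2 ones → 0
Block 3 (10010): 2 ones → 0
Block 4 (11010): 3 ones → 1
Block 5 (10001): 2 ones → 0
Block 6 (00000): 0 ones → 0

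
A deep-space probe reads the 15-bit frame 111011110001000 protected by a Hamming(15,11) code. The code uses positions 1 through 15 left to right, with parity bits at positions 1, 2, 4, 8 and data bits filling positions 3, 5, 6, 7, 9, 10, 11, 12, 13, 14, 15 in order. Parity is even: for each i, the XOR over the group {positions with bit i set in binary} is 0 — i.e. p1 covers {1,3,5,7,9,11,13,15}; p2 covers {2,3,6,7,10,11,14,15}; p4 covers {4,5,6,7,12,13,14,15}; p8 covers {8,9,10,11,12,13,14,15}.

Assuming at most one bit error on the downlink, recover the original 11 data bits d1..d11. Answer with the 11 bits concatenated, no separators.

s1 (pos 1,3,5,7,9,11,13,15): 1⊕1⊕1⊕1⊕0⊕0⊕0⊕0 = 0
s2 (pos 2,3,6,7,10,11,14,15): 1⊕1⊕1⊕1⊕0⊕0⊕0⊕0 = 0
s4 (pos 4,5,6,7,12,13,14,15): 0⊕1⊕1⊕1⊕1⊕0⊕0⊕0 = 0
s8 (pos 8,9,10,11,12,13,14,15): 1⊕0⊕0⊕0⊕1⊕0⊕0⊕0 = 0
Syndrome s8…s1 = 0000 → no error.
Read data bits from positions 3,5,6,7,9,10,11,12,13,14,15: 11110001000

11110001000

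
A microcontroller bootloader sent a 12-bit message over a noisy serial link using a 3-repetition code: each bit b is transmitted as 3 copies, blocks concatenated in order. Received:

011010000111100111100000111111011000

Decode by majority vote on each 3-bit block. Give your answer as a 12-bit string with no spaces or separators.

100101001110

Block 1 (011): 2 ones → 1
Block 2 (010): 1 one → 0
Block 3 (000): 0 ones → 0
Block 4 (111): 3 ones → 1
Block 5 (100): 1 one → 0
Block 6 (111): 3 ones → 1
Block 7 (100): 1 one → 0
Block 8 (000): 0 ones → 0
Block 9 (111): 3 ones → 1
Block 10 (111): 3 ones → 1
Block 11 (011): 2 ones → 1
Block 12 (000): 0 ones → 0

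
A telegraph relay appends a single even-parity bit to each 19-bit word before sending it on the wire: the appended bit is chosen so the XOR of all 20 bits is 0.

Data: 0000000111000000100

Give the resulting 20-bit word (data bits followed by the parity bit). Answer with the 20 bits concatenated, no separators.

XOR of the 19 data bits: 0⊕0⊕0⊕0⊕0⊕0⊕0⊕1⊕1⊕1⊕0⊕0⊕0⊕0⊕0⊕0⊕1⊕0⊕0 = 0
Parity bit = 0 (so all 20 bits XOR to 0).

00000001110000001000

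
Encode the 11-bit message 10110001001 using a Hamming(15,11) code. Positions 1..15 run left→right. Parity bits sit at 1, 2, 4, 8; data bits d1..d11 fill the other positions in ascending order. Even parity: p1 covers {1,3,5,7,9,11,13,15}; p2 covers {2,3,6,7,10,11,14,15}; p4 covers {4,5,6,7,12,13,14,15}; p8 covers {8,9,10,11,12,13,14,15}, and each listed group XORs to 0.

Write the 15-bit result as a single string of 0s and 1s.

Place data at non-parity positions: p1 p2 1 p4 0 1 1 p8 0 0 0 1 0 0 1
p1 (pos 1,3,5,7,9,11,13,15): XOR of data positions = 1⊕0⊕1⊕0⊕0⊕0⊕1 = 1
p2 (pos 2,3,6,7,10,11,14,15): XOR of data positions = 1⊕1⊕1⊕0⊕0⊕0⊕1 = 0
p4 (pos 4,5,6,7,12,13,14,15): XOR of data positions = 0⊕1⊕1⊕1⊕0⊕0⊕1 = 0
p8 (pos 8,9,10,11,12,13,14,15): XOR of data positions = 0⊕0⊕0⊕1⊕0⊕0⊕1 = 0
Codeword: 101001100001001

101001100001001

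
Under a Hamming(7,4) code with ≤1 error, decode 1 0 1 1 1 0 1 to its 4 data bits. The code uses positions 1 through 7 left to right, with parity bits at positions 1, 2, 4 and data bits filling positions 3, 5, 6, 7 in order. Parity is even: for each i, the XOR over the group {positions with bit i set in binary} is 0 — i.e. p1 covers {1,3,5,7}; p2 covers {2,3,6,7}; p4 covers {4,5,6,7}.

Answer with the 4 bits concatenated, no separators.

1101

s1 (pos 1,3,5,7): 1⊕1⊕1⊕1 = 0
s2 (pos 2,3,6,7): 0⊕1⊕0⊕1 = 0
s4 (pos 4,5,6,7): 1⊕1⊕0⊕1 = 1
Syndrome s4…s1 = 100 → error at position 4.
Flip position 4: 1011101 → 1010101
Read data bits from positions 3,5,6,7: 1101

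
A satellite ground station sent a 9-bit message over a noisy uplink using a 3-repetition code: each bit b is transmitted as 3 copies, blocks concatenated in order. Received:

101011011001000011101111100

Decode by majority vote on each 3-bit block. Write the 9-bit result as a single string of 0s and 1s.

Block 1 (101): 2 ones → 1
Block 2 (011): 2 ones → 1
Block 3 (011): 2 ones → 1
Block 4 (001): 1 one → 0
Block 5 (000): 0 ones → 0
Block 6 (011): 2 ones → 1
Block 7 (101): 2 ones → 1
Block 8 (111): 3 ones → 1
Block 9 (100): 1 one → 0

111001110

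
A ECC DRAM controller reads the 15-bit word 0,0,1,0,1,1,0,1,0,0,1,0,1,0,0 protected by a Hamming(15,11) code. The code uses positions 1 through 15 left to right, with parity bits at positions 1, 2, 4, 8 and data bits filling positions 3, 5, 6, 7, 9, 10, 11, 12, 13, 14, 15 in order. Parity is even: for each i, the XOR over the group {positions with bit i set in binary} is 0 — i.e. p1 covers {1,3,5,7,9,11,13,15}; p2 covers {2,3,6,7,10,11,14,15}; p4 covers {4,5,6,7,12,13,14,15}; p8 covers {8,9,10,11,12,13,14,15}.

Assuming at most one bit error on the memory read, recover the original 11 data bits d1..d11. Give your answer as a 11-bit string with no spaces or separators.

s1 (pos 1,3,5,7,9,11,13,15): 0⊕1⊕1⊕0⊕0⊕1⊕1⊕0 = 0
s2 (pos 2,3,6,7,10,11,14,15): 0⊕1⊕1⊕0⊕0⊕1⊕0⊕0 = 1
s4 (pos 4,5,6,7,12,13,14,15): 0⊕1⊕1⊕0⊕0⊕1⊕0⊕0 = 1
s8 (pos 8,9,10,11,12,13,14,15): 1⊕0⊕0⊕1⊕0⊕1⊕0⊕0 = 1
Syndrome s8…s1 = 1110 → error at position 14.
Flip position 14: 001011010010100 → 001011010010110
Read data bits from positions 3,5,6,7,9,10,11,12,13,14,15: 11100010110

11100010110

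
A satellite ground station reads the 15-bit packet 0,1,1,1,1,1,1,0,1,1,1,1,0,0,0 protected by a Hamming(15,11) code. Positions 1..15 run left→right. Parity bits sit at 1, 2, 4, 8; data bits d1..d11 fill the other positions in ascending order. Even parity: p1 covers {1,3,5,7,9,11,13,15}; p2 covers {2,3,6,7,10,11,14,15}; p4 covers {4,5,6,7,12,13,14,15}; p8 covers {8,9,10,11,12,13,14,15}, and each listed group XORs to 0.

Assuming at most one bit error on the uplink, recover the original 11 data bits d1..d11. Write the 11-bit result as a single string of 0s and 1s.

s1 (pos 1,3,5,7,9,11,13,15): 0⊕1⊕1⊕1⊕1⊕1⊕0⊕0 = 1
s2 (pos 2,3,6,7,10,11,14,15): 1⊕1⊕1⊕1⊕1⊕1⊕0⊕0 = 0
s4 (pos 4,5,6,7,12,13,14,15): 1⊕1⊕1⊕1⊕1⊕0⊕0⊕0 = 1
s8 (pos 8,9,10,11,12,13,14,15): 0⊕1⊕1⊕1⊕1⊕0⊕0⊕0 = 0
Syndrome s8…s1 = 0101 → error at position 5.
Flip position 5: 011111101111000 → 011101101111000
Read data bits from positions 3,5,6,7,9,10,11,12,13,14,15: 10111111000

10111111000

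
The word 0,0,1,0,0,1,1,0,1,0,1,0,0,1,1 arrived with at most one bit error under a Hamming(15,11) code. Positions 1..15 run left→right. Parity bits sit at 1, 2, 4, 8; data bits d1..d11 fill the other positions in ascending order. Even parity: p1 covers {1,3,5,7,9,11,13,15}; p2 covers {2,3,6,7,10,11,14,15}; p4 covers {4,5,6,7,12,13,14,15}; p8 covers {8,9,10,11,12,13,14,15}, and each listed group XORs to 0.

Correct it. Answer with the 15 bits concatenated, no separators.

101001101010011

s1 (pos 1,3,5,7,9,11,13,15): 0⊕1⊕0⊕1⊕1⊕1⊕0⊕1 = 1
s2 (pos 2,3,6,7,10,11,14,15): 0⊕1⊕1⊕1⊕0⊕1⊕1⊕1 = 0
s4 (pos 4,5,6,7,12,13,14,15): 0⊕0⊕1⊕1⊕0⊕0⊕1⊕1 = 0
s8 (pos 8,9,10,11,12,13,14,15): 0⊕1⊕0⊕1⊕0⊕0⊕1⊕1 = 0
Syndrome s8…s1 = 0001 → error at position 1.
Flip position 1: 001001101010011 → 101001101010011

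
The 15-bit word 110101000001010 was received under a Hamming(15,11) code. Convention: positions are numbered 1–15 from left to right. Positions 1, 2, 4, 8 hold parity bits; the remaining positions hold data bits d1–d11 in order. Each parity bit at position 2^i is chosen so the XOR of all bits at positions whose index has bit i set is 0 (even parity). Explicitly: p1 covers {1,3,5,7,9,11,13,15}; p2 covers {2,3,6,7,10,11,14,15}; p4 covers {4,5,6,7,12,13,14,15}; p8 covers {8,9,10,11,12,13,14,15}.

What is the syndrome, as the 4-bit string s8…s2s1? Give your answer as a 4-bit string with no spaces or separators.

s1 (pos 1,3,5,7,9,11,13,15): 1⊕0⊕0⊕0⊕0⊕0⊕0⊕0 = 1
s2 (pos 2,3,6,7,10,11,14,15): 1⊕0⊕1⊕0⊕0⊕0⊕1⊕0 = 1
s4 (pos 4,5,6,7,12,13,14,15): 1⊕0⊕1⊕0⊕1⊕0⊕1⊕0 = 0
s8 (pos 8,9,10,11,12,13,14,15): 0⊕0⊕0⊕0⊕1⊕0⊕1⊕0 = 0
Syndrome s8…s1 = 0011 → error at position 3.

0011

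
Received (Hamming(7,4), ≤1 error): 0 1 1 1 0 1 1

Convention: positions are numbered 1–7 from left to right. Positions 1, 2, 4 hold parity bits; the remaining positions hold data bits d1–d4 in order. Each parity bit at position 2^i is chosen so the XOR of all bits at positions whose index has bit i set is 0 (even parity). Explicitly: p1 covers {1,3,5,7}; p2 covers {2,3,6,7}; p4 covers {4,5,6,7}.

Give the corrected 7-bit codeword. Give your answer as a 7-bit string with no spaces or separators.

s1 (pos 1,3,5,7): 0⊕1⊕0⊕1 = 0
s2 (pos 2,3,6,7): 1⊕1⊕1⊕1 = 0
s4 (pos 4,5,6,7): 1⊕0⊕1⊕1 = 1
Syndrome s4…s1 = 100 → error at position 4.
Flip position 4: 0111011 → 0110011

0110011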